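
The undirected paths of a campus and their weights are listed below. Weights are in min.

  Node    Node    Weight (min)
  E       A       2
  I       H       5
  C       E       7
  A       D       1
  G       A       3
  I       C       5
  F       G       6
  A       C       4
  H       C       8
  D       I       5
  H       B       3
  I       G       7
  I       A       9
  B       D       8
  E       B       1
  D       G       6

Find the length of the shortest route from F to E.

Settle nodes by increasing distance from F:
F: 0
G: 6  (via F)
A: 9  (via G)
D: 10  (via A)
E: 11  (via A)
Shortest route: F–G–A–E = 11 min.

11 min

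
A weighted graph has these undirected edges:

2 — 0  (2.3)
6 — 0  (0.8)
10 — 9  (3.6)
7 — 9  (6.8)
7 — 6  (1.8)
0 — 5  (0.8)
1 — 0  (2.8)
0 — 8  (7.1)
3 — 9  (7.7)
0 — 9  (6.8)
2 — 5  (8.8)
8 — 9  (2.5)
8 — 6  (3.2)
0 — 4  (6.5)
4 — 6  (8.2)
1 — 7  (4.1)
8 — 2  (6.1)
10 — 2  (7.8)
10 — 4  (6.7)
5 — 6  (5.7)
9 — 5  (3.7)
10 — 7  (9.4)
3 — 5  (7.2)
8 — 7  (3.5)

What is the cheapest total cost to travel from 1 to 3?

Compare a few routes:
1 - 7 - 6 - 0 - 5 - 3: 4.1+1.8+0.8+0.8+7.2 = 14.7
1 - 0 - 5 - 9 - 3: 2.8+0.8+3.7+7.7 = 15
1 - 0 - 6 - 5 - 3: 2.8+0.8+5.7+7.2 = 16.5
1 - 0 - 5 - 3: 2.8+0.8+7.2 = 10.8
The minimum is 10.8 via 1 - 0 - 5 - 3.

10.8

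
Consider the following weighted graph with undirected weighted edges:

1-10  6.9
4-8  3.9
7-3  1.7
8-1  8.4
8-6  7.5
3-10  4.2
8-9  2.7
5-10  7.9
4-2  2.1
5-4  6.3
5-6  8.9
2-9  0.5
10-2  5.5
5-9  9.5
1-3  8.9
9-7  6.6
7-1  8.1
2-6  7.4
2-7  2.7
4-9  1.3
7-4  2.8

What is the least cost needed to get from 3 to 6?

Enumerating some paths:
3–7–2–6: 1.7+2.7+7.4 = 11.8
3–7–4–9–2–6: 1.7+2.8+1.3+0.5+7.4 = 13.7
3–7–4–2–6: 1.7+2.8+2.1+7.4 = 14
Cheapest is 3–7–2–6 at 11.8.

11.8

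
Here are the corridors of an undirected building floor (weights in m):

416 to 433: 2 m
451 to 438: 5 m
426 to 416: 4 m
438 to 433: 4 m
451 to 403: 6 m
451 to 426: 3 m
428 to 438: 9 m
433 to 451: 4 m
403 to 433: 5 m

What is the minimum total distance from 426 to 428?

17 m

Enumerating some paths:
426–416–433–438–428: 4+2+4+9 = 19
426–451–438–428: 3+5+9 = 17
426–451–433–438–428: 3+4+4+9 = 20
The minimum is 17 m via 426–451–438–428.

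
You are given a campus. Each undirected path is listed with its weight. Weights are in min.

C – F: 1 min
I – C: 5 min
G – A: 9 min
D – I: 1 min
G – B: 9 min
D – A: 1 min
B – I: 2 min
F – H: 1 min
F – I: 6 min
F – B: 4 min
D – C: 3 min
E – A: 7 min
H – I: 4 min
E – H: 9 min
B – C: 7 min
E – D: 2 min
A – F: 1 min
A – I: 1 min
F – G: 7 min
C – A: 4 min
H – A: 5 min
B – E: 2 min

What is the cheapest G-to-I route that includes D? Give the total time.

Shortest G→D: G → F → A → D = 9
Best D to I: D → I costing 1
Total via D: 9 + 1 = 10 min.

10 min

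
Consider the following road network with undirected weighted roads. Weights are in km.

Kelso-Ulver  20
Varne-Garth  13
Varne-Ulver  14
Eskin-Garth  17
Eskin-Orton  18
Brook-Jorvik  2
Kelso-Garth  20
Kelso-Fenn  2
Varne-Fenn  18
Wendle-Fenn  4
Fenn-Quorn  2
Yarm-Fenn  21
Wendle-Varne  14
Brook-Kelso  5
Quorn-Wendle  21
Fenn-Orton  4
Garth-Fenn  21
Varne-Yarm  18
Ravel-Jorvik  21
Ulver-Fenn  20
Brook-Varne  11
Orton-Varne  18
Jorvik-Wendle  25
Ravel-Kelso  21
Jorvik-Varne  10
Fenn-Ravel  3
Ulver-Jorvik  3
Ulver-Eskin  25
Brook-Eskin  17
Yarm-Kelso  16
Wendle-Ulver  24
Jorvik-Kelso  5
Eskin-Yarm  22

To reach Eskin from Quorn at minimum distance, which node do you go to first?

Compare a few routes:
Quorn - Fenn - Kelso - Jorvik - Brook - Eskin: 2+2+5+2+17 = 28
Quorn - Fenn - Kelso - Jorvik - Ulver - Eskin: 2+2+5+3+25 = 37
Quorn - Fenn - Kelso - Brook - Eskin: 2+2+5+17 = 26
Quorn - Fenn - Orton - Eskin: 2+4+18 = 24
Cheapest is Quorn - Fenn - Orton - Eskin at 24 km.
So from Quorn the first move is to Fenn.

Fenn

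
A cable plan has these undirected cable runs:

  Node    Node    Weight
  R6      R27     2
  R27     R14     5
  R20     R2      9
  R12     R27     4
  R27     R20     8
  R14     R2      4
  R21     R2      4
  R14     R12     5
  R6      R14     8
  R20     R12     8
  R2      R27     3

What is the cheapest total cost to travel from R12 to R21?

Candidate routes:
R12 → R27 → R14 → R2 → R21: 4+5+4+4 = 17
R12 → R14 → R2 → R21: 5+4+4 = 13
R12 → R27 → R2 → R21: 4+3+4 = 11
The minimum is 11 via R12 → R27 → R2 → R21.

11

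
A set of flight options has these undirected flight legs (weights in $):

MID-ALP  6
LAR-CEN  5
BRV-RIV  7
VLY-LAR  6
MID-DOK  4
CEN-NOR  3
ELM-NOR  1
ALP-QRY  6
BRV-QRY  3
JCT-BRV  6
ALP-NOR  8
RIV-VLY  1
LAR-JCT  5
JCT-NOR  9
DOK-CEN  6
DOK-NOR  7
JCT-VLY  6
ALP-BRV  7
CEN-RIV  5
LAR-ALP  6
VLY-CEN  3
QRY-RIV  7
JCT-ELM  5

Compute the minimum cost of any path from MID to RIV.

Enumerating some paths:
MID - DOK - CEN - VLY - RIV: 4+6+3+1 = 14
MID - DOK - CEN - RIV: 4+6+5 = 15
The minimum is $14 via MID - DOK - CEN - VLY - RIV.

$14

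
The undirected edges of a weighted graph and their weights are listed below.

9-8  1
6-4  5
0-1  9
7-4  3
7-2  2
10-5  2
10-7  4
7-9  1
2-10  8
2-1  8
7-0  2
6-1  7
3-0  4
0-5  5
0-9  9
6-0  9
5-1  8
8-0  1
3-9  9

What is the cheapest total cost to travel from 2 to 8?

Running Dijkstra from 2:
2: 0
7: 2  (via 2)
9: 3  (via 7)
0: 4  (via 7)
8: 4  (via 9)
Shortest route: 2–7–9–8 = 4.

4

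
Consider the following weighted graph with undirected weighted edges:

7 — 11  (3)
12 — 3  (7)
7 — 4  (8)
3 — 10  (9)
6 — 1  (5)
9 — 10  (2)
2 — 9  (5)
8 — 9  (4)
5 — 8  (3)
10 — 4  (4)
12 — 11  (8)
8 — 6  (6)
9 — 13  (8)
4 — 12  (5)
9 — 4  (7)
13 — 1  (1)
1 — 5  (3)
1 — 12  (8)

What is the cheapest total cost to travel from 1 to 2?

Running Dijkstra from 1:
1: 0
13: 1  (via 1)
5: 3  (via 1)
6: 5  (via 1)
8: 6  (via 5)
12: 8  (via 1)
9: 9  (via 13)
10: 11  (via 9)
4: 13  (via 12)
2: 14  (via 9)
Shortest route: 1–13–9–2 = 14.

14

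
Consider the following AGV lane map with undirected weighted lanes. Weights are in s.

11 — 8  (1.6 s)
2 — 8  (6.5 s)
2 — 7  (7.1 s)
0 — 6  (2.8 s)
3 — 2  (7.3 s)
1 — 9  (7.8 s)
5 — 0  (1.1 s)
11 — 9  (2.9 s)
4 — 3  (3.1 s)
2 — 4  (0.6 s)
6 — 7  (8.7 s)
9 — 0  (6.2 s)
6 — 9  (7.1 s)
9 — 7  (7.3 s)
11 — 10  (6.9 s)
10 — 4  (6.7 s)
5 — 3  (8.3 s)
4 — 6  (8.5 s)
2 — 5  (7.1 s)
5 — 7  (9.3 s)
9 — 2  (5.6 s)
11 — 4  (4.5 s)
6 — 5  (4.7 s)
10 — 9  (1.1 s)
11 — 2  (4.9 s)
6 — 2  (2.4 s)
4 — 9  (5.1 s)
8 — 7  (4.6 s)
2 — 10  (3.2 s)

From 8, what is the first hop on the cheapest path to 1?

11

Enumerating some paths:
8 - 11 - 10 - 9 - 1: 1.6+6.9+1.1+7.8 = 17.4
8 - 11 - 9 - 1: 1.6+2.9+7.8 = 12.3
8 - 2 - 10 - 9 - 1: 6.5+3.2+1.1+7.8 = 18.6
8 - 11 - 2 - 10 - 9 - 1: 1.6+4.9+3.2+1.1+7.8 = 18.6
Cheapest is 8 - 11 - 9 - 1 at 12.3 s.
So from 8 the first move is to 11.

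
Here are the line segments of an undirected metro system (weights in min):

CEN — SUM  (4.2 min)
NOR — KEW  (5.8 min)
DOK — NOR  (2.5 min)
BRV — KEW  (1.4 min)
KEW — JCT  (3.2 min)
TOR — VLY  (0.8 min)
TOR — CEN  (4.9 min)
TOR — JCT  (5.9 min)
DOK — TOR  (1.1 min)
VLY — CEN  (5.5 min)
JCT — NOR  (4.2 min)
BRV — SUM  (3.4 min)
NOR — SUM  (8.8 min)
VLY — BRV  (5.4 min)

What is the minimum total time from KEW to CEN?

9 min

Candidate routes:
KEW → BRV → SUM → CEN: 1.4+3.4+4.2 = 9
KEW → BRV → VLY → CEN: 1.4+5.4+5.5 = 12.3
Cheapest is KEW → BRV → SUM → CEN at 9 min.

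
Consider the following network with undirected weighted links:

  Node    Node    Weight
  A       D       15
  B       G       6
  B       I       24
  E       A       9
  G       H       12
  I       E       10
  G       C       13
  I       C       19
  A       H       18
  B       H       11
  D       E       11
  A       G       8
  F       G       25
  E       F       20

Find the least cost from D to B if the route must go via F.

62

Best D to F: D–E–F costing 31
Shortest F→B: F–G–B = 31
Total via F: 31 + 31 = 62.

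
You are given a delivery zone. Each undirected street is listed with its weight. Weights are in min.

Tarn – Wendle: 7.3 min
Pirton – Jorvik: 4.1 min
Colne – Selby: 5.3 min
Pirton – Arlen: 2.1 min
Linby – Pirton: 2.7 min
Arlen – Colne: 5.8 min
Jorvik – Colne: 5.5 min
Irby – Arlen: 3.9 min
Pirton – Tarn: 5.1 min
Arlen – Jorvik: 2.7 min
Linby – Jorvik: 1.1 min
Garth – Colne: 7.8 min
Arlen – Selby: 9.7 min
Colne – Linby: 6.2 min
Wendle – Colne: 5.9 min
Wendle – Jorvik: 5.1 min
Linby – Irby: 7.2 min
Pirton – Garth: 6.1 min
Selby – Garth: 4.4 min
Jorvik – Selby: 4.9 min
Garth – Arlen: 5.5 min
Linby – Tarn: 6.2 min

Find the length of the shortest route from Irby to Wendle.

Compare a few routes:
Irby–Linby–Jorvik–Wendle: 7.2+1.1+5.1 = 13.4
Irby–Arlen–Jorvik–Wendle: 3.9+2.7+5.1 = 11.7
The minimum is 11.7 min via Irby–Arlen–Jorvik–Wendle.

11.7 min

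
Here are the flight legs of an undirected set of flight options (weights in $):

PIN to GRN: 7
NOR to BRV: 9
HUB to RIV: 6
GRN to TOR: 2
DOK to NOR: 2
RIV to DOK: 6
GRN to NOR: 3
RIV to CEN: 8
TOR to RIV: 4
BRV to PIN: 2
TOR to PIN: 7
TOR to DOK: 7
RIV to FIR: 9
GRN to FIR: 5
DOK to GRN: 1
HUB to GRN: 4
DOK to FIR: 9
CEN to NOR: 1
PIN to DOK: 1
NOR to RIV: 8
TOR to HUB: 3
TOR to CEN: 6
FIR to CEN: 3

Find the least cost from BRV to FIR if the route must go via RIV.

Best BRV to RIV: BRV–PIN–DOK–RIV costing 9
Best RIV to FIR: RIV–FIR costing 9
Total via RIV: 9 + 9 = $18.

$18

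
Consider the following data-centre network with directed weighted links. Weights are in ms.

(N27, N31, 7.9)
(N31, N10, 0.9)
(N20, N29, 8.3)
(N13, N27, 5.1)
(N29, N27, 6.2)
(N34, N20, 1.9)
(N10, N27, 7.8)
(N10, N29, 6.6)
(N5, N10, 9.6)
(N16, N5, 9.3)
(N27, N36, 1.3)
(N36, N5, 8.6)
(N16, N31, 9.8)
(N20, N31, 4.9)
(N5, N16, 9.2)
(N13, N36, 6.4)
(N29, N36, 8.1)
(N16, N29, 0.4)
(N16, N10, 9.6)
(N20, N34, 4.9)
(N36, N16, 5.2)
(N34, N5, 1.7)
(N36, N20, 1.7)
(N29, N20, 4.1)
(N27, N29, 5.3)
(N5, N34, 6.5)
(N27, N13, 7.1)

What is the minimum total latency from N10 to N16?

14.3 ms

Running Dijkstra from N10:
N10: 0
N29: 6.6  (via N10)
N27: 7.8  (via N10)
N36: 9.1  (via N27)
N20: 10.7  (via N29)
N16: 14.3  (via N36)
Shortest route: N10–N27–N36–N16 = 14.3 ms.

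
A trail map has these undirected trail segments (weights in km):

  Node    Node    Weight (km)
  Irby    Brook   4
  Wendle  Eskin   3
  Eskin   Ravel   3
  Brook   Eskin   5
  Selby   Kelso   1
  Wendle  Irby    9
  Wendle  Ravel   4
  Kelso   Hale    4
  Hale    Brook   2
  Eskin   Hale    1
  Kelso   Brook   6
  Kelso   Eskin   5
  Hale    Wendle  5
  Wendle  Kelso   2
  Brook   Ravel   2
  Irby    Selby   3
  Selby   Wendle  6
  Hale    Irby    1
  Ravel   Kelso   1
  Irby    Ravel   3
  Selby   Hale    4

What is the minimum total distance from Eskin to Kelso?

Running Dijkstra from Eskin:
Eskin: 0
Hale: 1  (via Eskin)
Irby: 2  (via Hale)
Ravel: 3  (via Eskin)
Wendle: 3  (via Eskin)
Brook: 3  (via Hale)
Kelso: 4  (via Ravel)
Shortest route: Eskin → Ravel → Kelso = 4 km.

4 km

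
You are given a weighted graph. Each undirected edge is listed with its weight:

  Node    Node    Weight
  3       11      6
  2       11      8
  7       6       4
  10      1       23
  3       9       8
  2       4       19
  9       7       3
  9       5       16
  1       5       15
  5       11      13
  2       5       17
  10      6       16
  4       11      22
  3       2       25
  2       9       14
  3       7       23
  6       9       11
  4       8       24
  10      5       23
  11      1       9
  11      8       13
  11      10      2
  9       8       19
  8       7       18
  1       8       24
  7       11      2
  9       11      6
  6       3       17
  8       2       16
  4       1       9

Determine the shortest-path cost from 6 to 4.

Settle nodes by increasing distance from 6:
6: 0
7: 4  (via 6)
11: 6  (via 7)
9: 7  (via 7)
10: 8  (via 11)
3: 12  (via 11)
2: 14  (via 11)
1: 15  (via 11)
5: 19  (via 11)
8: 19  (via 11)
4: 24  (via 1)
Shortest route: 6 → 7 → 11 → 1 → 4 = 24.

24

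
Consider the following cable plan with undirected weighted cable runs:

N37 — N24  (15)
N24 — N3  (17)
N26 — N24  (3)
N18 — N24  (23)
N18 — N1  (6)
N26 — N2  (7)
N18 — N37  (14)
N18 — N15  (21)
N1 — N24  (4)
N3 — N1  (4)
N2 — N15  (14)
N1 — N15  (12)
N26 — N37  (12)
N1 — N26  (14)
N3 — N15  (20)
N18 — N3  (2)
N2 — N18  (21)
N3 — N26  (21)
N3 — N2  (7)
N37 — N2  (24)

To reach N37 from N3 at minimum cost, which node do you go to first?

N18

Candidate routes:
N3–N1–N24–N37: 4+4+15 = 23
N3–N1–N18–N37: 4+6+14 = 24
N3–N1–N24–N26–N37: 4+4+3+12 = 23
N3–N18–N37: 2+14 = 16
Cheapest is N3–N18–N37 at 16.
So from N3 the first move is to N18.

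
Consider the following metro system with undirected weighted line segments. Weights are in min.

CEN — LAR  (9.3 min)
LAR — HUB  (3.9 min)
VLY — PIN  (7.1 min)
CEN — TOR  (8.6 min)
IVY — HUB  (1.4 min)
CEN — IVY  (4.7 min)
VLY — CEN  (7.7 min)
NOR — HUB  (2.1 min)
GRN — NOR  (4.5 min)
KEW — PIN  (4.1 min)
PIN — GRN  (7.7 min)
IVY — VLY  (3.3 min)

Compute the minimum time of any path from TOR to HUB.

14.7 min

Enumerating some paths:
TOR - CEN - IVY - HUB: 8.6+4.7+1.4 = 14.7
TOR - CEN - VLY - IVY - HUB: 8.6+7.7+3.3+1.4 = 21
The minimum is 14.7 min via TOR - CEN - IVY - HUB.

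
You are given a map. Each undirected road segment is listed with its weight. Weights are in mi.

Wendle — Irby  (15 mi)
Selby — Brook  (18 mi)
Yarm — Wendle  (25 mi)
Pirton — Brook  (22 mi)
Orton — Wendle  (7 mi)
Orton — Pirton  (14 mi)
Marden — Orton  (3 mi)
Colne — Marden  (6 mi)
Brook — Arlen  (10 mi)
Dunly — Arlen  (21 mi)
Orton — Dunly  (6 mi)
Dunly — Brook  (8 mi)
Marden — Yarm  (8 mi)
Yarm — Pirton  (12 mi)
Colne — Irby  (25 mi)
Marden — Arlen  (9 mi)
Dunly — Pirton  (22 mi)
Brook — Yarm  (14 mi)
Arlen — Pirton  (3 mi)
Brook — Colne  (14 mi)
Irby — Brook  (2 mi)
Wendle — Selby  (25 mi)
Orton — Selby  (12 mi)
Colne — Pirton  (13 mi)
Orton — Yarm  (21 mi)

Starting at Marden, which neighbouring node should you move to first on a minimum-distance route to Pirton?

Candidate routes:
Marden–Arlen–Pirton: 9+3 = 12
Marden–Orton–Pirton: 3+14 = 17
Marden–Colne–Pirton: 6+13 = 19
Marden–Yarm–Pirton: 8+12 = 20
Cheapest is Marden–Arlen–Pirton at 12 mi.
So from Marden the first move is to Arlen.

Arlen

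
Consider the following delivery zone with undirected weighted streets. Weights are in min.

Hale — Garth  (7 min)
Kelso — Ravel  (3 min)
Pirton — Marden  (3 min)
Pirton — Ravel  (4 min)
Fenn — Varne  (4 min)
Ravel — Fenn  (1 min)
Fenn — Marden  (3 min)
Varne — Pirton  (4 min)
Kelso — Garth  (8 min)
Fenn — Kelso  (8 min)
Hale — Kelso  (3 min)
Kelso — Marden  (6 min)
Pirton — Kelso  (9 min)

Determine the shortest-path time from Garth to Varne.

Enumerating some paths:
Garth–Hale–Kelso–Ravel–Fenn–Varne: 7+3+3+1+4 = 18
Garth–Kelso–Ravel–Pirton–Varne: 8+3+4+4 = 19
Garth–Kelso–Ravel–Fenn–Varne: 8+3+1+4 = 16
Garth–Kelso–Fenn–Varne: 8+8+4 = 20
The minimum is 16 min via Garth–Kelso–Ravel–Fenn–Varne.

16 min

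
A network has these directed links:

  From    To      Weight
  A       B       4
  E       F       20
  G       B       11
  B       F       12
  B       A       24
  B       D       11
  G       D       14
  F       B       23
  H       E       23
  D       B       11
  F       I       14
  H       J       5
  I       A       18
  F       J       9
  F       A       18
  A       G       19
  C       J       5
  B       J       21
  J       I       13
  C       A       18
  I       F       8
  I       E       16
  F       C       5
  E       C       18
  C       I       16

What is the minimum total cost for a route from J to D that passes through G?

64

Best J to G: J–I–A–G costing 50
Shortest G→D: G–D = 14
Total via G: 50 + 14 = 64.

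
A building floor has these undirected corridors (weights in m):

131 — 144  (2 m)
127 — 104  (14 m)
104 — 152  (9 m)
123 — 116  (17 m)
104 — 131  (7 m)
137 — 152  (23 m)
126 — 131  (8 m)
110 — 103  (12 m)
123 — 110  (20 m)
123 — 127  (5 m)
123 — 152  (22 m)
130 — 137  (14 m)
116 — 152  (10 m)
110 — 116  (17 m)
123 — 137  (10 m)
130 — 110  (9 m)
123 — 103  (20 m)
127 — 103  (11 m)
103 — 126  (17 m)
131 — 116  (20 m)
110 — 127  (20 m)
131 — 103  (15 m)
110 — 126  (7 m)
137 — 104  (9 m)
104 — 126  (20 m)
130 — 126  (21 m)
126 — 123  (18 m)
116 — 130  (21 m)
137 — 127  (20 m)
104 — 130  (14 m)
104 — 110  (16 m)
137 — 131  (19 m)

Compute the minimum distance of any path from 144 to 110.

17 m

Settle nodes by increasing distance from 144:
144: 0
131: 2  (via 144)
104: 9  (via 131)
126: 10  (via 131)
103: 17  (via 131)
110: 17  (via 126)
Shortest route: 144–131–126–110 = 17 m.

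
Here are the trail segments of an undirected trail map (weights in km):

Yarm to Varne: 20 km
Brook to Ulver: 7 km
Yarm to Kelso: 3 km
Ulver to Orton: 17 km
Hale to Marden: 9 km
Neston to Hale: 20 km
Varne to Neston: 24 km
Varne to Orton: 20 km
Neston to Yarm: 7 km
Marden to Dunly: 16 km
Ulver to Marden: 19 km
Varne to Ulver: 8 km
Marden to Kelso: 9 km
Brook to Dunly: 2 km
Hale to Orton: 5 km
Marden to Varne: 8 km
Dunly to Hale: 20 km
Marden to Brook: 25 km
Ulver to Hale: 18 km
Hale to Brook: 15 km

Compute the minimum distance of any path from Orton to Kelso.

Running Dijkstra from Orton:
Orton: 0
Hale: 5  (via Orton)
Marden: 14  (via Hale)
Ulver: 17  (via Orton)
Varne: 20  (via Orton)
Brook: 20  (via Hale)
Dunly: 22  (via Brook)
Kelso: 23  (via Marden)
Shortest route: Orton–Hale–Marden–Kelso = 23 km.

23 km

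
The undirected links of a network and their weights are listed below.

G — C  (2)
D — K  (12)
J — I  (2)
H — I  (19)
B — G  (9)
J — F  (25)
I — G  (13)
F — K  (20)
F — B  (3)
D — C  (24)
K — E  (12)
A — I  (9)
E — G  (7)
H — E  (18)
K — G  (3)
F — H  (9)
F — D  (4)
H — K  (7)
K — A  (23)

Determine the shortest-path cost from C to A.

24

Enumerating some paths:
C → G → K → H → I → A: 2+3+7+19+9 = 40
C → G → K → A: 2+3+23 = 28
C → G → I → A: 2+13+9 = 24
The minimum is 24 via C → G → I → A.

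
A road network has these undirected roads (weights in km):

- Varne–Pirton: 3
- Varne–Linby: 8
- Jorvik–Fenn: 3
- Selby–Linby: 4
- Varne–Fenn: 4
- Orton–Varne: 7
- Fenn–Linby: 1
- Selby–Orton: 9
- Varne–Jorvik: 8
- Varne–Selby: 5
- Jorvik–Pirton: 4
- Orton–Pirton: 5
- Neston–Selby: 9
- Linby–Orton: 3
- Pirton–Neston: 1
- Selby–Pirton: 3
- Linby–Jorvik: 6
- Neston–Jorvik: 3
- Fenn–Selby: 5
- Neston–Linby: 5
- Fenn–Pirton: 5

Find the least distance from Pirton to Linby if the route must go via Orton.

Shortest Pirton→Orton: Pirton–Orton = 5
Best Orton to Linby: Orton–Linby costing 3
Total via Orton: 5 + 3 = 8 km.

8 km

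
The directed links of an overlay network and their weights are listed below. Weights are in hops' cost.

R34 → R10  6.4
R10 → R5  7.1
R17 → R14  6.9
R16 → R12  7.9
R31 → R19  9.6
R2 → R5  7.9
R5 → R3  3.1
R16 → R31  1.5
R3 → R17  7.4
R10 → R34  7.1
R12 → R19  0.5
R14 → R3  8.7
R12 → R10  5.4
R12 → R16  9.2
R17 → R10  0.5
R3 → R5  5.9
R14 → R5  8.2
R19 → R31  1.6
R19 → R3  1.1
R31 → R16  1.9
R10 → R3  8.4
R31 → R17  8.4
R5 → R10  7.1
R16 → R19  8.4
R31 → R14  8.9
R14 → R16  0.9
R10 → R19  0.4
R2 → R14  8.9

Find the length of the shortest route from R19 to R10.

Candidate routes:
R19 - R3 - R17 - R10: 1.1+7.4+0.5 = 9
R19 - R31 - R17 - R10: 1.6+8.4+0.5 = 10.5
R19 - R3 - R5 - R10: 1.1+5.9+7.1 = 14.1
R19 - R31 - R16 - R12 - R10: 1.6+1.9+7.9+5.4 = 16.8
The minimum is 9 hops' cost via R19 - R3 - R17 - R10.

9 hops' cost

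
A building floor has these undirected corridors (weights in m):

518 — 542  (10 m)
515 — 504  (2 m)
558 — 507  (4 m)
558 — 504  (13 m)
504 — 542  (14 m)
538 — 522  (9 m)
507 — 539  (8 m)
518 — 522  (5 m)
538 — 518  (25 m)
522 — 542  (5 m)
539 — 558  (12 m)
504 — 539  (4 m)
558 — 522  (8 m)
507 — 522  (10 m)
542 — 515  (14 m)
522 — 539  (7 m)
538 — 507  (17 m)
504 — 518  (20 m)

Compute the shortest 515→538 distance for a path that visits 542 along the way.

28 m

Best 515 to 542: 515–542 costing 14
Best 542 to 538: 542–522–538 costing 14
Total via 542: 14 + 14 = 28 m.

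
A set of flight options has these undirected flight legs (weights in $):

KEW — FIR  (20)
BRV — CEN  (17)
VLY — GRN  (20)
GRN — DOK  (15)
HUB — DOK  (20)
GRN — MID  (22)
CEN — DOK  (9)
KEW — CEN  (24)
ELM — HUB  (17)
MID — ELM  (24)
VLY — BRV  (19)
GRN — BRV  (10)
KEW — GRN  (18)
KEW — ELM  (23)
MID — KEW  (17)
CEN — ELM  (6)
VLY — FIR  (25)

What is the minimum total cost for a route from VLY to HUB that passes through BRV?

$59

Best VLY to BRV: VLY–BRV costing 19
Best BRV to HUB: BRV–CEN–ELM–HUB costing 40
Total via BRV: 19 + 40 = $59.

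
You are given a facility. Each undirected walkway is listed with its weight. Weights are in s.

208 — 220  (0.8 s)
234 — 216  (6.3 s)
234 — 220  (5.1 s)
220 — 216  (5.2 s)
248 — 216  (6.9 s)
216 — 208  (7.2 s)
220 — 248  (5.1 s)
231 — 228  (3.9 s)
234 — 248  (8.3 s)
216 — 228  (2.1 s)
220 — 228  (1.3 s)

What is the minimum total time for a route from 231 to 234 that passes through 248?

Best 231 to 248: 231 → 228 → 220 → 248 costing 10.3
Shortest 248→234: 248 → 234 = 8.3
Total via 248: 10.3 + 8.3 = 18.6 s.

18.6 s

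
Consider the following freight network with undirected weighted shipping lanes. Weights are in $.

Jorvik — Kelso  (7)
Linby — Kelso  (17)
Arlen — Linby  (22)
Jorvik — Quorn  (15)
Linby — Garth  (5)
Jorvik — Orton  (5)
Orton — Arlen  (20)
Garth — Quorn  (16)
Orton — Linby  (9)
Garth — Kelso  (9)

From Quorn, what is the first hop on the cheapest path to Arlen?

Jorvik

Enumerating some paths:
Quorn → Garth → Linby → Arlen: 16+5+22 = 43
Quorn → Jorvik → Orton → Arlen: 15+5+20 = 40
The minimum is $40 via Quorn → Jorvik → Orton → Arlen.
So from Quorn the first move is to Jorvik.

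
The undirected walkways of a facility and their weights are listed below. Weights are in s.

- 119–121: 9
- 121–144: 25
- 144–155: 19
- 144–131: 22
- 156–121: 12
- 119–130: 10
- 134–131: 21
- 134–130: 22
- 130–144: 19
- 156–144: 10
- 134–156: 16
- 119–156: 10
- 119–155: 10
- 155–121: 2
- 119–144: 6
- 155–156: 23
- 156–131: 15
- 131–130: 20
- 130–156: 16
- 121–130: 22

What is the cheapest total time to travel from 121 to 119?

Shortest distances from 121:
121: 0
155: 2  (via 121)
119: 9  (via 121)
Shortest route: 121–119 = 9 s.

9 s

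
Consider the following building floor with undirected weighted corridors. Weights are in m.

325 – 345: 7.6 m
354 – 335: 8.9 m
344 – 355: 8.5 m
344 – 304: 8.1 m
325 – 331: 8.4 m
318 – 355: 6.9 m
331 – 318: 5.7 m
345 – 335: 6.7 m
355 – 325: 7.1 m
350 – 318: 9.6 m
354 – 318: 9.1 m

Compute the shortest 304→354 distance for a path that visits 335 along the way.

46.9 m

Shortest 304→335: 304–344–355–325–345–335 = 38
Shortest 335→354: 335–354 = 8.9
Total via 335: 38 + 8.9 = 46.9 m.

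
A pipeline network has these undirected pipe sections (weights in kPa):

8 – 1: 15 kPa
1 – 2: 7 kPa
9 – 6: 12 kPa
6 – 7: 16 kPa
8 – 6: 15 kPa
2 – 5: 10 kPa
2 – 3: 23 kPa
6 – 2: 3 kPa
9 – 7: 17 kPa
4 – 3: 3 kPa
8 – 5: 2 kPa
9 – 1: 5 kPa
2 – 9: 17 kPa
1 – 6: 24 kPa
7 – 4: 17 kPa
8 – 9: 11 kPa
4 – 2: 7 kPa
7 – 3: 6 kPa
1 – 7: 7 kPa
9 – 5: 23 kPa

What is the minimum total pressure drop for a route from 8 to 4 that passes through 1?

Best 8 to 1: 8–1 costing 15
Shortest 1→4: 1–2–4 = 14
Total via 1: 15 + 14 = 29 kPa.

29 kPa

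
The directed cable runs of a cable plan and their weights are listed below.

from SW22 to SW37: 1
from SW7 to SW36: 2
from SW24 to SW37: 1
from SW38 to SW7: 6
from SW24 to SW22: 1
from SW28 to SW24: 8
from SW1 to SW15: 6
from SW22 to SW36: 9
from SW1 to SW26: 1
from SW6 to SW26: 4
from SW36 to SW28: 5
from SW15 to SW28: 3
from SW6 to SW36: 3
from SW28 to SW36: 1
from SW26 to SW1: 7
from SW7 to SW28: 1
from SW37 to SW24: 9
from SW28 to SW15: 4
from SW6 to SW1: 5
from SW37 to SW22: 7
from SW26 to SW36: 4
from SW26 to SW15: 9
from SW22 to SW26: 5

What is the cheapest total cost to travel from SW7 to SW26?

15

Candidate routes:
SW7 → SW36 → SW28 → SW24 → SW22 → SW26: 2+5+8+1+5 = 21
SW7 → SW28 → SW24 → SW22 → SW26: 1+8+1+5 = 15
The minimum is 15 via SW7 → SW28 → SW24 → SW22 → SW26.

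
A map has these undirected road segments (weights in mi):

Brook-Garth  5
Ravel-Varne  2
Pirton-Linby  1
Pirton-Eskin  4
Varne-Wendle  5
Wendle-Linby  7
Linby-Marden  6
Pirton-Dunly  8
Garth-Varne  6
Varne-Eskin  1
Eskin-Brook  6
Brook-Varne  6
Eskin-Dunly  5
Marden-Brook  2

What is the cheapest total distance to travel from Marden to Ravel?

10 mi

Running Dijkstra from Marden:
Marden: 0
Brook: 2  (via Marden)
Linby: 6  (via Marden)
Garth: 7  (via Brook)
Pirton: 7  (via Linby)
Eskin: 8  (via Brook)
Varne: 8  (via Brook)
Ravel: 10  (via Varne)
Shortest route: Marden → Brook → Varne → Ravel = 10 mi.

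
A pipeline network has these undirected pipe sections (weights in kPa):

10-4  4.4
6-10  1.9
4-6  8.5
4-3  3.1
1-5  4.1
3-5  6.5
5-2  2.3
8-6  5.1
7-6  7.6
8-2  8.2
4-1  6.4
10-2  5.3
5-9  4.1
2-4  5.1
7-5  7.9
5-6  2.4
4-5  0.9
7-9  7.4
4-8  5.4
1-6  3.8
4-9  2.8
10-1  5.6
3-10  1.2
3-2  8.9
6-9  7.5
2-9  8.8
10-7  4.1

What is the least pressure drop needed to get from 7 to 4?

8.4 kPa

Compare a few routes:
7–10–3–4: 4.1+1.2+3.1 = 8.4
7–10–4: 4.1+4.4 = 8.5
7–10–6–5–4: 4.1+1.9+2.4+0.9 = 9.3
7–5–4: 7.9+0.9 = 8.8
The minimum is 8.4 kPa via 7–10–3–4.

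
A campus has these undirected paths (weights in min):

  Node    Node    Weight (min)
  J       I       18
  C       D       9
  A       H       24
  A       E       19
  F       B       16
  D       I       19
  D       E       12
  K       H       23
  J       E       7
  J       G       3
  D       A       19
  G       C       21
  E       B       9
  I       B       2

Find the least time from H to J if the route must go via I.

72 min

Best H to I: H → A → E → B → I costing 54
Shortest I→J: I → J = 18
Total via I: 54 + 18 = 72 min.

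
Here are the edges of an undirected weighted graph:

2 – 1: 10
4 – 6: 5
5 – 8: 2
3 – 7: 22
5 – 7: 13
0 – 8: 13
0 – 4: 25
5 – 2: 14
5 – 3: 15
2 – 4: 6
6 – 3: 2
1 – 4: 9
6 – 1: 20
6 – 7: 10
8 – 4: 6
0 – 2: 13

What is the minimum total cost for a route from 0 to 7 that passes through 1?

47

Best 0 to 1: 0 → 2 → 1 costing 23
Shortest 1→7: 1 → 4 → 6 → 7 = 24
Total via 1: 23 + 24 = 47.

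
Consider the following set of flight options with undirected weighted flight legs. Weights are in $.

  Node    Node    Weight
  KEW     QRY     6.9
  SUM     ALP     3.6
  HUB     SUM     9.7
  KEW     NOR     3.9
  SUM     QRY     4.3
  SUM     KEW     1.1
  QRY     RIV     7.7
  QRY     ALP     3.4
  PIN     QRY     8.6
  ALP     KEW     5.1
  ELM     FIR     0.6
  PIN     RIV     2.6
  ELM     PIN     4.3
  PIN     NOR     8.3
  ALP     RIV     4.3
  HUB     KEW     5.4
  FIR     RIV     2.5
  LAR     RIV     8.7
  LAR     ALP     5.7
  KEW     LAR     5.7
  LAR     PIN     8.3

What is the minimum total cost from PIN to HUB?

$17

Compare a few routes:
PIN → RIV → ALP → SUM → KEW → HUB: 2.6+4.3+3.6+1.1+5.4 = 17
PIN → RIV → ALP → KEW → HUB: 2.6+4.3+5.1+5.4 = 17.4
PIN → QRY → SUM → KEW → HUB: 8.6+4.3+1.1+5.4 = 19.4
PIN → NOR → KEW → HUB: 8.3+3.9+5.4 = 17.6
The minimum is $17 via PIN → RIV → ALP → SUM → KEW → HUB.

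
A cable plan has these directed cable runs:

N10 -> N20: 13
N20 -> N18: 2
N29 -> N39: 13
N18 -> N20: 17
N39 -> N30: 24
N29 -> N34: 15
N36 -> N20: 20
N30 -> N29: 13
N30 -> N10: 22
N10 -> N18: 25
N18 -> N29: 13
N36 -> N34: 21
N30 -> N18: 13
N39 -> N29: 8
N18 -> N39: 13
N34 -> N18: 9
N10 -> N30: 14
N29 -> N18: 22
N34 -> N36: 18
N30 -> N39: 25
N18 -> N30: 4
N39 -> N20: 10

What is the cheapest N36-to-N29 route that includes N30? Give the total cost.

39

Shortest N36→N30: N36–N20–N18–N30 = 26
Shortest N30→N29: N30–N29 = 13
Total via N30: 26 + 13 = 39.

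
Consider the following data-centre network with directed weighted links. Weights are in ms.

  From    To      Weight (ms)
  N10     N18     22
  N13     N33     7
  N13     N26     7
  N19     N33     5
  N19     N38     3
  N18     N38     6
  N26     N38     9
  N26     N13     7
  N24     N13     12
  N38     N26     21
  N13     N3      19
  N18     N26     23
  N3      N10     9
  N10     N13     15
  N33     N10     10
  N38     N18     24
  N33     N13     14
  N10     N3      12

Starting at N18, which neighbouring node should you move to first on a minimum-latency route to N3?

N26

Compare a few routes:
N18 - N26 - N13 - N3: 23+7+19 = 49
N18 - N26 - N13 - N33 - N10 - N3: 23+7+7+10+12 = 59
N18 - N38 - N26 - N13 - N3: 6+21+7+19 = 53
N18 - N38 - N26 - N13 - N33 - N10 - N3: 6+21+7+7+10+12 = 63
The minimum is 49 ms via N18 - N26 - N13 - N3.
So from N18 the first move is to N26.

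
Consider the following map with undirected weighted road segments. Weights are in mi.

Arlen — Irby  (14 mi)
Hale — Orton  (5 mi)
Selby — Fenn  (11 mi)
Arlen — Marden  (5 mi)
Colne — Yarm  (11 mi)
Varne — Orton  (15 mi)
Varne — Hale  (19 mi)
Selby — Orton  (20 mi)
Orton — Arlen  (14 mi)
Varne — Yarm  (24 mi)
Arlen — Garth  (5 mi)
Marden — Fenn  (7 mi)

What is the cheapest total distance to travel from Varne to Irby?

43 mi

Candidate routes:
Varne → Orton → Arlen → Irby: 15+14+14 = 43
Varne → Orton → Selby → Fenn → Marden → Arlen → Irby: 15+20+11+7+5+14 = 72
Varne → Hale → Orton → Arlen → Irby: 19+5+14+14 = 52
Cheapest is Varne → Orton → Arlen → Irby at 43 mi.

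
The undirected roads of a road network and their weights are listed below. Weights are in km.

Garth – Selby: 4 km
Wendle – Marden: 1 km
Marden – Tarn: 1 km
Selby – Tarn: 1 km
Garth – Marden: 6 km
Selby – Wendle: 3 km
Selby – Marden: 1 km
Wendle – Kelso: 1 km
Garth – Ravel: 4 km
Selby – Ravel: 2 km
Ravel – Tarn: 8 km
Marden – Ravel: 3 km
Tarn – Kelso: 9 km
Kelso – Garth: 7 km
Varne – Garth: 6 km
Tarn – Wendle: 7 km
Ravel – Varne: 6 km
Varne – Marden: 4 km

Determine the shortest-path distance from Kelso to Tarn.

3 km

Settle nodes by increasing distance from Kelso:
Kelso: 0
Wendle: 1  (via Kelso)
Marden: 2  (via Wendle)
Tarn: 3  (via Marden)
Shortest route: Kelso–Wendle–Marden–Tarn = 3 km.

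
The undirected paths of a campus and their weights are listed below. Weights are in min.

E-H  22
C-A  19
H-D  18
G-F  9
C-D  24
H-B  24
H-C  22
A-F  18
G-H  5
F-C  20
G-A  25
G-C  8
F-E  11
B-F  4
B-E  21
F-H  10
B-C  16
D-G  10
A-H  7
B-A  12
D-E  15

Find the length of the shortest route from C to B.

Compare a few routes:
C → G → F → B: 8+9+4 = 21
C → B: 16 = 16
C → F → B: 20+4 = 24
The minimum is 16 min via C → B.

16 min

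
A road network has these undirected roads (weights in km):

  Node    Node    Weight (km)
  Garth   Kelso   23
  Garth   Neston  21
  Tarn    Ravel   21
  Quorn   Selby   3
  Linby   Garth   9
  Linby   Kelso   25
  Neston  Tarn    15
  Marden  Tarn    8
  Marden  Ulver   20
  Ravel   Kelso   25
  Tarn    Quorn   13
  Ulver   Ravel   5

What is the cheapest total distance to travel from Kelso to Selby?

62 km

Candidate routes:
Kelso → Ravel → Ulver → Marden → Tarn → Quorn → Selby: 25+5+20+8+13+3 = 74
Kelso → Ravel → Tarn → Quorn → Selby: 25+21+13+3 = 62
Kelso → Garth → Neston → Tarn → Quorn → Selby: 23+21+15+13+3 = 75
Cheapest is Kelso → Ravel → Tarn → Quorn → Selby at 62 km.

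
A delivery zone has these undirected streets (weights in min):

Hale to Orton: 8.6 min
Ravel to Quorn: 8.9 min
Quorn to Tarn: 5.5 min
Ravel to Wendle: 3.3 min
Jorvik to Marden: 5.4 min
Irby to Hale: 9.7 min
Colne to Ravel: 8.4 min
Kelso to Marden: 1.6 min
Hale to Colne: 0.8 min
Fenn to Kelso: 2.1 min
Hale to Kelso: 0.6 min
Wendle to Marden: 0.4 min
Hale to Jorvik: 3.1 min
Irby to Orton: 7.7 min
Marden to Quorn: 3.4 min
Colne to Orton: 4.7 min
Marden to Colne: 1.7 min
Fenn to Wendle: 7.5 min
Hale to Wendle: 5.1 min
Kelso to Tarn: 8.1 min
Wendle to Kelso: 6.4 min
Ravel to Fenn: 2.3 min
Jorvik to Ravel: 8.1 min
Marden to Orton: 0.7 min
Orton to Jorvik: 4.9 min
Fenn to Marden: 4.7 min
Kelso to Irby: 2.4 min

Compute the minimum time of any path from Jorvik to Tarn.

Running Dijkstra from Jorvik:
Jorvik: 0
Hale: 3.1  (via Jorvik)
Kelso: 3.7  (via Hale)
Colne: 3.9  (via Hale)
Orton: 4.9  (via Jorvik)
Marden: 5.3  (via Kelso)
Wendle: 5.7  (via Marden)
Fenn: 5.8  (via Kelso)
Irby: 6.1  (via Kelso)
Ravel: 8.1  (via Jorvik)
Quorn: 8.7  (via Marden)
Tarn: 11.8  (via Kelso)
Shortest route: Jorvik–Hale–Kelso–Tarn = 11.8 min.

11.8 min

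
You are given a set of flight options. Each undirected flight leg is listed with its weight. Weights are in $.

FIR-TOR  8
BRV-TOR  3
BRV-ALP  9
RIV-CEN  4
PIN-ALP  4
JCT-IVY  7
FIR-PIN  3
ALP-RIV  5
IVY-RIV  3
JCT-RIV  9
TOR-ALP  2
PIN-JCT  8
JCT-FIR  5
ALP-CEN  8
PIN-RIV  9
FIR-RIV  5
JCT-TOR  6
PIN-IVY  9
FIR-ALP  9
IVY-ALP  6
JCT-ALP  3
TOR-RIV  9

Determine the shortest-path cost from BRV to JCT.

Compare a few routes:
BRV–TOR–JCT: 3+6 = 9
BRV–TOR–ALP–JCT: 3+2+3 = 8
BRV–ALP–JCT: 9+3 = 12
BRV–TOR–FIR–JCT: 3+8+5 = 16
The minimum is $8 via BRV–TOR–ALP–JCT.

$8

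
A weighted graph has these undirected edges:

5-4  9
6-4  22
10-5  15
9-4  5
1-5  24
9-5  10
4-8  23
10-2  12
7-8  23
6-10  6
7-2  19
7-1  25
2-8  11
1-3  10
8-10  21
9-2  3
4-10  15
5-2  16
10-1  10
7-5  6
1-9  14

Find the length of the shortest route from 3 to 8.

38

Shortest distances from 3:
3: 0
1: 10  (via 3)
10: 20  (via 1)
9: 24  (via 1)
6: 26  (via 10)
2: 27  (via 9)
4: 29  (via 9)
5: 34  (via 1)
7: 35  (via 1)
8: 38  (via 2)
Shortest route: 3–1–9–2–8 = 38.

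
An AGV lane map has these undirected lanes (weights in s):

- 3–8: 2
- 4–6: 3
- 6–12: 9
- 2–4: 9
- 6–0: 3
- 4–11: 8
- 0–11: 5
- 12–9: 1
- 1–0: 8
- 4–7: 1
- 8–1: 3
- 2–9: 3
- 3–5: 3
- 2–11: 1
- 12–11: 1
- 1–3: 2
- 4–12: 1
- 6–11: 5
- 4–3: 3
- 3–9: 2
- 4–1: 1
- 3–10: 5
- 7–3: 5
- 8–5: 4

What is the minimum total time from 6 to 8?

Candidate routes:
6 - 4 - 1 - 3 - 8: 3+1+2+2 = 8
6 - 4 - 1 - 8: 3+1+3 = 7
6 - 4 - 3 - 8: 3+3+2 = 8
The minimum is 7 s via 6 - 4 - 1 - 8.

7 s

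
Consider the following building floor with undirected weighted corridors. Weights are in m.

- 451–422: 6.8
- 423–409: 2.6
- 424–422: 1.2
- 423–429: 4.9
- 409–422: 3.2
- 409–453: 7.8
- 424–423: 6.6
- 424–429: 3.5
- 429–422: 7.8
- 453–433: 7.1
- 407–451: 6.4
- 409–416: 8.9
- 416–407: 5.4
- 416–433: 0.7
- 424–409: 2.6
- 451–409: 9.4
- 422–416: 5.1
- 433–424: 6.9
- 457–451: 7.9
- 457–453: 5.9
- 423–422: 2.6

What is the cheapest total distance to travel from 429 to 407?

15.2 m

Enumerating some paths:
429 - 424 - 422 - 451 - 407: 3.5+1.2+6.8+6.4 = 17.9
429 - 423 - 422 - 416 - 407: 4.9+2.6+5.1+5.4 = 18
429 - 424 - 433 - 416 - 407: 3.5+6.9+0.7+5.4 = 16.5
429 - 424 - 422 - 416 - 407: 3.5+1.2+5.1+5.4 = 15.2
The minimum is 15.2 m via 429 - 424 - 422 - 416 - 407.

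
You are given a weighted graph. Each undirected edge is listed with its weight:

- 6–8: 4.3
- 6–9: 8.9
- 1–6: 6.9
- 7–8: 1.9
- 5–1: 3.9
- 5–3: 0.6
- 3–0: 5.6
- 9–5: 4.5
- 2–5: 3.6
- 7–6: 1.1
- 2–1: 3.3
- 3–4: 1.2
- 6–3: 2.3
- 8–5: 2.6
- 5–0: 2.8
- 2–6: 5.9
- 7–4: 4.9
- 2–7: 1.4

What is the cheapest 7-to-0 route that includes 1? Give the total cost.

11.4

Best 7 to 1: 7–2–1 costing 4.7
Best 1 to 0: 1–5–0 costing 6.7
Total via 1: 4.7 + 6.7 = 11.4.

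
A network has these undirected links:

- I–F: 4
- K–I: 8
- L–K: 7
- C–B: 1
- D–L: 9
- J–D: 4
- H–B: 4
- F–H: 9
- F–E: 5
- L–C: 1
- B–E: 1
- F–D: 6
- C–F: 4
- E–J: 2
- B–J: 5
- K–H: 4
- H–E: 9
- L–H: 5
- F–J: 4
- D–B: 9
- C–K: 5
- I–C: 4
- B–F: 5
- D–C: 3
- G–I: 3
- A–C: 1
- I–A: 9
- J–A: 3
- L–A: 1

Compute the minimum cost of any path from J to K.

Compare a few routes:
J → E → B → H → K: 2+1+4+4 = 11
J → A → C → K: 3+1+5 = 9
J → A → L → C → K: 3+1+1+5 = 10
Cheapest is J → A → C → K at 9.

9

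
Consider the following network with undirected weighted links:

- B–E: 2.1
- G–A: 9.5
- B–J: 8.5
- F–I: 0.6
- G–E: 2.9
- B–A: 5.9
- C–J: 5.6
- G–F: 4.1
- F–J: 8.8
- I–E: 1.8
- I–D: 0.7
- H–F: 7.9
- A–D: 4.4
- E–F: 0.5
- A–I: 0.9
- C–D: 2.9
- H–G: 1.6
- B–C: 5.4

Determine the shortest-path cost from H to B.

Shortest distances from H:
H: 0
G: 1.6  (via H)
E: 4.5  (via G)
F: 5  (via E)
I: 5.6  (via F)
D: 6.3  (via I)
A: 6.5  (via I)
B: 6.6  (via E)
Shortest route: H → G → E → B = 6.6.

6.6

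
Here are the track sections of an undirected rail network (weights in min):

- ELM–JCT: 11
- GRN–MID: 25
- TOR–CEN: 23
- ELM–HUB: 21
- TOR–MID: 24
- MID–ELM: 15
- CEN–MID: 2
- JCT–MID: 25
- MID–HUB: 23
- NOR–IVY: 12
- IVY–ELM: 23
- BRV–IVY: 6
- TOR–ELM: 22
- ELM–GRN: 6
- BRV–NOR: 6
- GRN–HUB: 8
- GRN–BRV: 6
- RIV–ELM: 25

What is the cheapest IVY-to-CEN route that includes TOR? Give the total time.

Shortest IVY→TOR: IVY → BRV → GRN → ELM → TOR = 40
Best TOR to CEN: TOR → CEN costing 23
Total via TOR: 40 + 23 = 63 min.

63 min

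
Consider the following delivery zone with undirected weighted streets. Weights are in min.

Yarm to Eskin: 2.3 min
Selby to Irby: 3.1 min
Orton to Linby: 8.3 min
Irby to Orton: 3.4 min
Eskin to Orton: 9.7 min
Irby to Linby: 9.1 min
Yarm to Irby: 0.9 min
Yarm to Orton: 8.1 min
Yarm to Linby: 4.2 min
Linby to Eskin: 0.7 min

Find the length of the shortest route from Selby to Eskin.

6.3 min

Settle nodes by increasing distance from Selby:
Selby: 0
Irby: 3.1  (via Selby)
Yarm: 4  (via Irby)
Eskin: 6.3  (via Yarm)
Shortest route: Selby–Irby–Yarm–Eskin = 6.3 min.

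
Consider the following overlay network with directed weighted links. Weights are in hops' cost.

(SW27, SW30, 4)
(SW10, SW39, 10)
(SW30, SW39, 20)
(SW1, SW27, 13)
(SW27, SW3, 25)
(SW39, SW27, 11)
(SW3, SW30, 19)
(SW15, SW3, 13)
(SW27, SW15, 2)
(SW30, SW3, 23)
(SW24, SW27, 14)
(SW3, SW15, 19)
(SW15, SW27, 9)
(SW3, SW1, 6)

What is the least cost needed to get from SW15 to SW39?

Candidate routes:
SW15 → SW3 → SW1 → SW27 → SW30 → SW39: 13+6+13+4+20 = 56
SW15 → SW27 → SW30 → SW39: 9+4+20 = 33
SW15 → SW27 → SW3 → SW30 → SW39: 9+25+19+20 = 73
SW15 → SW3 → SW30 → SW39: 13+19+20 = 52
Cheapest is SW15 → SW27 → SW30 → SW39 at 33 hops' cost.

33 hops' cost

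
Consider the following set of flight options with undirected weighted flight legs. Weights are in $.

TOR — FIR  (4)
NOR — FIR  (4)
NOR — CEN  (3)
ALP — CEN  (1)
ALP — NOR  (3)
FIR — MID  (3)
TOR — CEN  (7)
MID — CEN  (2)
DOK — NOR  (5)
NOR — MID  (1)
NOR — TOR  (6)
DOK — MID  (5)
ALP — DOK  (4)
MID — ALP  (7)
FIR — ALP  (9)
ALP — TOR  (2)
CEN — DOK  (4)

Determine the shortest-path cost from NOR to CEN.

$3

Compare a few routes:
NOR–CEN: 3 = 3
NOR–ALP–CEN: 3+1 = 4
The minimum is $3 via NOR–CEN.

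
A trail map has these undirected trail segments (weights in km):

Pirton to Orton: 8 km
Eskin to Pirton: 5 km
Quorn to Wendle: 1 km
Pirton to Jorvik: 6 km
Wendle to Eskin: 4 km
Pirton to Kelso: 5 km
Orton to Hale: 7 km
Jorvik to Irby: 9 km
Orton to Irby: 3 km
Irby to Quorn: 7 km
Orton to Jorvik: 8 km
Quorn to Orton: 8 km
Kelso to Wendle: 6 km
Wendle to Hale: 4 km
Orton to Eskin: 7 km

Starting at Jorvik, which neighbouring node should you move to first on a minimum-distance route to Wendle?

Compare a few routes:
Jorvik → Pirton → Eskin → Wendle: 6+5+4 = 15
Jorvik → Irby → Quorn → Wendle: 9+7+1 = 17
The minimum is 15 km via Jorvik → Pirton → Eskin → Wendle.
So from Jorvik the first move is to Pirton.

Pirton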